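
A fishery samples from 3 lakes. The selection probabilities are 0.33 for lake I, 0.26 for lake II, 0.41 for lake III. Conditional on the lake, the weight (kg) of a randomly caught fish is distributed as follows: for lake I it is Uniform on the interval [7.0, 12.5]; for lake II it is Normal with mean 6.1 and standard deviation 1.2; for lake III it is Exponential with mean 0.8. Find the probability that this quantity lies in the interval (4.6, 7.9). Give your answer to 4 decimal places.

Conditional on each lake, P(4.6 < X < 7.9): I: 0.163636; II: 0.827543; III: 0.00313134.
By total probability, P(4.6 < X < 7.9) = 0.33·0.163636 + 0.26·0.827543 + 0.41·0.00313134 = 0.270445.

0.2704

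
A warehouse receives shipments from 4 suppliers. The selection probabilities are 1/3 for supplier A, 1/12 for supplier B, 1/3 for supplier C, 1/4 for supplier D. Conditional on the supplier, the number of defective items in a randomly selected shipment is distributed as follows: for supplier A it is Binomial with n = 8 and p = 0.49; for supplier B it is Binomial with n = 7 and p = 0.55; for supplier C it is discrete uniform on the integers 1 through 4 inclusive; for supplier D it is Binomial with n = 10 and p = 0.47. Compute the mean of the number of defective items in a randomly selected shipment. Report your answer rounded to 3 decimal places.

3.636

Component means — A: 3.92; B: 3.85; C: 2.5; D: 4.7.
E[X] = 0.333333·3.92 + 0.0833333·3.85 + 0.333333·2.5 + 0.25·4.7 = 3.63583.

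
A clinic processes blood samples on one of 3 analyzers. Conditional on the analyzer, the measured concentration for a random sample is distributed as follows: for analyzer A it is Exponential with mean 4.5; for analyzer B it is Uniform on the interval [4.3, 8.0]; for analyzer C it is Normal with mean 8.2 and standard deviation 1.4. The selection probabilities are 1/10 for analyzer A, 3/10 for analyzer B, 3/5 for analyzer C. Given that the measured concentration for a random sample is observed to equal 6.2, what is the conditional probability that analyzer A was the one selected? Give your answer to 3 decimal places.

0.038

Likelihoods f(6.2 | ·): A: 0.0560307; B: 0.27027; C: 0.102713.
Posterior ∝ prior × likelihood. Numerator for A: 0.1·0.0560307 = 0.00560307.
Normalizing constant: 0.1·0.0560307 + 0.3·0.27027 + 0.6·0.102713 = 0.148312.
P(A | observation) = 0.00560307 / 0.148312 = 0.037779.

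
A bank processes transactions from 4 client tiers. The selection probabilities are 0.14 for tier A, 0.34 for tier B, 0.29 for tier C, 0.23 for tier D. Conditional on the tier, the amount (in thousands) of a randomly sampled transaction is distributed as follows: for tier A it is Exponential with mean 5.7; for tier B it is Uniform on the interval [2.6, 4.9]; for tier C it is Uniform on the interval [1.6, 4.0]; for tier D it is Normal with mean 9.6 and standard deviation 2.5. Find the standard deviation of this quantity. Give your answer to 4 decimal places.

Per component, A: μ=5.7, E[X²]=64.98; B: μ=3.75, E[X²]=14.5033; C: μ=2.8, E[X²]=8.32; D: μ=9.6, E[X²]=98.41.
E[X] = 0.14·5.7 + 0.34·3.75 + 0.29·2.8 + 0.23·9.6 = 5.093.
E[X²] = 0.14·64.98 + 0.34·14.5033 + 0.29·8.32 + 0.23·98.41 = 39.0754.
Var(X) = E[X²] − (E[X])² = 39.0754 − 25.9386 = 13.1368.
SD(X) = √13.1368 = 3.62447.

3.6245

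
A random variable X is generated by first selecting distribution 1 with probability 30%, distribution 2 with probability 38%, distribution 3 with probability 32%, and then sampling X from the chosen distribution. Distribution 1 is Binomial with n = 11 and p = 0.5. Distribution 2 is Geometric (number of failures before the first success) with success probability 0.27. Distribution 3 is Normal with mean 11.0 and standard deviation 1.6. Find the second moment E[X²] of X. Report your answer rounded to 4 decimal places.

56.0222

For each component E[X²] = Var + (mean)², giving 1: 33; 2: 17.3237; 3: 123.56.
Overall E[X²] = 0.3·33 + 0.38·17.3237 + 0.32·123.56 = 56.0222.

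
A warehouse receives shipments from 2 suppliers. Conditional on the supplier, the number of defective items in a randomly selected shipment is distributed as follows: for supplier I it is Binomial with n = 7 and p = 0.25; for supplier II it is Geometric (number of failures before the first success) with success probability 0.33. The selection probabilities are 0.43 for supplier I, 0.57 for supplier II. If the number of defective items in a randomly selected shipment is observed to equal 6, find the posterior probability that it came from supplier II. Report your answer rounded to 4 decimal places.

Likelihoods P(X=6 | ·): I: 0.00128174; II: 0.0298513.
Posterior ∝ prior × likelihood. Numerator for II: 0.57·0.0298513 = 0.0170152.
Normalizing constant: 0.43·0.00128174 + 0.57·0.0298513 = 0.0175664.
P(II | observation) = 0.0170152 / 0.0175664 = 0.968625.

0.9686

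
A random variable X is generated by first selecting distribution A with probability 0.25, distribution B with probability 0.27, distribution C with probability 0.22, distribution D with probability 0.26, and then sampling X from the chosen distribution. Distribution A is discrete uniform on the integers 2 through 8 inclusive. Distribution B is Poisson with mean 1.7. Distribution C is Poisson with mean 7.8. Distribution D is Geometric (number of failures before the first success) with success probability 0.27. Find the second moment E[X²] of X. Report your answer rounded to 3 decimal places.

28.094

For each component E[X²] = Var + (mean)², giving A: 29; B: 4.59; C: 68.64; D: 17.3237.
Overall E[X²] = 0.25·29 + 0.27·4.59 + 0.22·68.64 + 0.26·17.3237 = 28.0943.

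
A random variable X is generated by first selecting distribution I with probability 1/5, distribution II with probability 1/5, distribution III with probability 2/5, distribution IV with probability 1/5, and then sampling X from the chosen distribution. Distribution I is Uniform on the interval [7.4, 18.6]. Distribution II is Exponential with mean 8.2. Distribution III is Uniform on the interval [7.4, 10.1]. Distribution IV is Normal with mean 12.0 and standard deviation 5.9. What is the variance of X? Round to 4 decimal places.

26.5971

Per component, I: μ=13, E[X²]=179.453; II: μ=8.2, E[X²]=134.48; III: μ=8.75, E[X²]=77.17; IV: μ=12, E[X²]=178.81.
E[X] = 0.2·13 + 0.2·8.2 + 0.4·8.75 + 0.2·12 = 10.14.
E[X²] = 0.2·179.453 + 0.2·134.48 + 0.4·77.17 + 0.2·178.81 = 129.417.
Var(X) = E[X²] − (E[X])² = 129.417 − 102.82 = 26.5971.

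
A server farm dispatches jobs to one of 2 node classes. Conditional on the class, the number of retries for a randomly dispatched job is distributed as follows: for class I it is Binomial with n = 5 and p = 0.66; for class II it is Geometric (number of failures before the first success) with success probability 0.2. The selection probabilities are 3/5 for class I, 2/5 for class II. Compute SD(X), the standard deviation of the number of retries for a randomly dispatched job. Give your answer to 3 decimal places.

Per component, I: μ=3.3, E[X²]=12.012; II: μ=4, E[X²]=36.
E[X] = 0.6·3.3 + 0.4·4 = 3.58.
E[X²] = 0.6·12.012 + 0.4·36 = 21.6072.
Var(X) = E[X²] − (E[X])² = 21.6072 − 12.8164 = 8.7908.
SD(X) = √8.7908 = 2.96493.

2.965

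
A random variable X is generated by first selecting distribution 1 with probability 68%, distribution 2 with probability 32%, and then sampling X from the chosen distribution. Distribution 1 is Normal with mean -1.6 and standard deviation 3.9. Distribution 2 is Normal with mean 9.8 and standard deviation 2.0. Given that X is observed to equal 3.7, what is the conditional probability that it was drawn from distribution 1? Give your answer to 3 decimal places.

0.978

Likelihoods f(3.7 | ·): 1: 0.0406271; 2: 0.00190488.
Posterior ∝ prior × likelihood. Numerator for 1: 0.68·0.0406271 = 0.0276264.
Normalizing constant: 0.68·0.0406271 + 0.32·0.00190488 = 0.028236.
P(1 | observation) = 0.0276264 / 0.028236 = 0.978412.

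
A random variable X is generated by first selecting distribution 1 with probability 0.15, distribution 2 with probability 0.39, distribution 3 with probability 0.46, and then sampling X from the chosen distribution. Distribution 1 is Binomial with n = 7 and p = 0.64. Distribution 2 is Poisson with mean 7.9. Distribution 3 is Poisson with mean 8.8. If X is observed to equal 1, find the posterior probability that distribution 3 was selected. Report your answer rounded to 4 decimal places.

0.1898

Likelihoods P(X=1 | ·): 1: 0.00975198; 2: 0.00292887; 3: 0.00132645.
Posterior ∝ prior × likelihood. Numerator for 3: 0.46·0.00132645 = 0.000610167.
Normalizing constant: 0.15·0.00975198 + 0.39·0.00292887 + 0.46·0.00132645 = 0.00321523.
P(3 | observation) = 0.000610167 / 0.00321523 = 0.189774.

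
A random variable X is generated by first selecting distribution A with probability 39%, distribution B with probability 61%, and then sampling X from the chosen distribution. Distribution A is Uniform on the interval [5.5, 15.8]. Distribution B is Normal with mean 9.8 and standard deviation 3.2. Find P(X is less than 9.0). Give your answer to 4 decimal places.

0.3773

Conditional on each component, P(X < 9.0): A: 0.339806; B: 0.401294.
By total probability, P(X < 9.0) = 0.39·0.339806 + 0.61·0.401294 = 0.377313.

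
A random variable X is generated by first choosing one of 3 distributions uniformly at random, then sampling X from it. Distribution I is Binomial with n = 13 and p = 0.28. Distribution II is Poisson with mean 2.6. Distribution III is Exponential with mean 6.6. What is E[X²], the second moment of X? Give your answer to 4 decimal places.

37.4501

For each component E[X²] = Var + (mean)², giving I: 15.8704; II: 9.36; III: 87.12.
Overall E[X²] = 0.333333·15.8704 + 0.333333·9.36 + 0.333333·87.12 = 37.4501.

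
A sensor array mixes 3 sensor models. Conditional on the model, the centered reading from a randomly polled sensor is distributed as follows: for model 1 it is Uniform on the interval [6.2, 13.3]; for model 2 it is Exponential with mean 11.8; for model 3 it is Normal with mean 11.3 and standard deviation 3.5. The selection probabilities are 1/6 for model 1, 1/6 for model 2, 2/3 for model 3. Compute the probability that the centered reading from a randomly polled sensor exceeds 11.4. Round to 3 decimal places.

0.434

Conditional on each model, P(X > 11.4): 1: 0.267606; 2: 0.380564; 3: 0.488603.
By total probability, P(X > 11.4) = 0.166667·0.267606 + 0.166667·0.380564 + 0.666667·0.488603 = 0.433764.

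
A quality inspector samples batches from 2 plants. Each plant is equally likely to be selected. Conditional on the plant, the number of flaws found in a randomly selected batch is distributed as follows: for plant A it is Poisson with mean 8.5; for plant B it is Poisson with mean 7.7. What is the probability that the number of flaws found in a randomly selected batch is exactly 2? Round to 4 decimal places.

0.0104

Conditional on each plant, P(X = 2): A: 0.00735029; B: 0.0134241.
By total probability, P(X = 2) = 0.5·0.00735029 + 0.5·0.0134241 = 0.0103872.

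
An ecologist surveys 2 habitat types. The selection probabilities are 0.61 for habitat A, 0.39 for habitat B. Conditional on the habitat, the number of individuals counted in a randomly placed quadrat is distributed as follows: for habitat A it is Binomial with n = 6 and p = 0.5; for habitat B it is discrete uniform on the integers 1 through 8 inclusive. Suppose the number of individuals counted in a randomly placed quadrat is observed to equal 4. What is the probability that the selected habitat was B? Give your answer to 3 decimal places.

Likelihoods P(X=4 | ·): A: 0.234375; B: 0.125.
Posterior ∝ prior × likelihood. Numerator for B: 0.39·0.125 = 0.04875.
Normalizing constant: 0.61·0.234375 + 0.39·0.125 = 0.191719.
P(B | observation) = 0.04875 / 0.191719 = 0.254279.

0.254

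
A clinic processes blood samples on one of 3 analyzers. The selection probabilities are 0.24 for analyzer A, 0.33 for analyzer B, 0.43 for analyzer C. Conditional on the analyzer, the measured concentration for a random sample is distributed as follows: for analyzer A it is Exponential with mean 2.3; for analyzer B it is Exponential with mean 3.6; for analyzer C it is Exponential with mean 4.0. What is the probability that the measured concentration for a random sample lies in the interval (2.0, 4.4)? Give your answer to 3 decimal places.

0.275

Conditional on each analyzer, P(2.0 < X < 4.4): A: 0.271503; B: 0.279179; C: 0.27366.
By total probability, P(2.0 < X < 4.4) = 0.24·0.271503 + 0.33·0.279179 + 0.43·0.27366 = 0.274963.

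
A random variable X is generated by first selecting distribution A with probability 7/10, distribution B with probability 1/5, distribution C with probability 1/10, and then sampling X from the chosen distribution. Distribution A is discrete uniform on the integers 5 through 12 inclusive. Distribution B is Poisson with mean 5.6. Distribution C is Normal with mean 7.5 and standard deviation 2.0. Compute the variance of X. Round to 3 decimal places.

6.515

Per component, A: μ=8.5, E[X²]=77.5; B: μ=5.6, E[X²]=36.96; C: μ=7.5, E[X²]=60.25.
E[X] = 0.7·8.5 + 0.2·5.6 + 0.1·7.5 = 7.82.
E[X²] = 0.7·77.5 + 0.2·36.96 + 0.1·60.25 = 67.667.
Var(X) = E[X²] − (E[X])² = 67.667 − 61.1524 = 6.5146.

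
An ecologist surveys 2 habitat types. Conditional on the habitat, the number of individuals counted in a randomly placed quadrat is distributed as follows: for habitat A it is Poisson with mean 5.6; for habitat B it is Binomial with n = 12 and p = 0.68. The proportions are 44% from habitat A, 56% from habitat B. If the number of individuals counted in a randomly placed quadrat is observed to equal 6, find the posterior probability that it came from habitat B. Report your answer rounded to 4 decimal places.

0.4408

Likelihoods P(X=6 | ·): A: 0.158397; B: 0.0980901.
Posterior ∝ prior × likelihood. Numerator for B: 0.56·0.0980901 = 0.0549305.
Normalizing constant: 0.44·0.158397 + 0.56·0.0980901 = 0.124625.
P(B | observation) = 0.0549305 / 0.124625 = 0.440766.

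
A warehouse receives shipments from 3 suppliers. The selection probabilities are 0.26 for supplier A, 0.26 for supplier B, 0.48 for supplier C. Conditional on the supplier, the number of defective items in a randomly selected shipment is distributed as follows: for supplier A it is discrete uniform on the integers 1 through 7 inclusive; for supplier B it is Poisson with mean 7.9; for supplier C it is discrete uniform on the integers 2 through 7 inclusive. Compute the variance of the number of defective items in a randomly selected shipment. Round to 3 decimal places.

Per component, A: μ=4, E[X²]=20; B: μ=7.9, E[X²]=70.31; C: μ=4.5, E[X²]=23.1667.
E[X] = 0.26·4 + 0.26·7.9 + 0.48·4.5 = 5.254.
E[X²] = 0.26·20 + 0.26·70.31 + 0.48·23.1667 = 34.6006.
Var(X) = E[X²] − (E[X])² = 34.6006 − 27.6045 = 6.99608.

6.996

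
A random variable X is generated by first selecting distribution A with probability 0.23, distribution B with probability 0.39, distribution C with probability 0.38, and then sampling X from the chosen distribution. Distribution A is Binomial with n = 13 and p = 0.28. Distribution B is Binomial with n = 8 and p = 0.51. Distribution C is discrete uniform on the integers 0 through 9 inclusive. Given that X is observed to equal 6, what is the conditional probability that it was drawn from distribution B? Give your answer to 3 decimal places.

Likelihoods P(X=6 | ·): A: 0.0829455; B: 0.118296; C: 0.1.
Posterior ∝ prior × likelihood. Numerator for B: 0.39·0.118296 = 0.0461356.
Normalizing constant: 0.23·0.0829455 + 0.39·0.118296 + 0.38·0.1 = 0.103213.
P(B | observation) = 0.0461356 / 0.103213 = 0.446994.

0.447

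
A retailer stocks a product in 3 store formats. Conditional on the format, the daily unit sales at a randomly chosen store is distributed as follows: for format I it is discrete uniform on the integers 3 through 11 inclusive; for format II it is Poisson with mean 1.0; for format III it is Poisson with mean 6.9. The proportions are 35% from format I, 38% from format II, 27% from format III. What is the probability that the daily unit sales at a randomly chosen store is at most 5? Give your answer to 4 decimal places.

Conditional on each format, P(X ≤ 5): I: 0.333333; II: 0.999406; III: 0.313662.
By total probability, P(X ≤ 5) = 0.35·0.333333 + 0.38·0.999406 + 0.27·0.313662 = 0.58113.

0.5811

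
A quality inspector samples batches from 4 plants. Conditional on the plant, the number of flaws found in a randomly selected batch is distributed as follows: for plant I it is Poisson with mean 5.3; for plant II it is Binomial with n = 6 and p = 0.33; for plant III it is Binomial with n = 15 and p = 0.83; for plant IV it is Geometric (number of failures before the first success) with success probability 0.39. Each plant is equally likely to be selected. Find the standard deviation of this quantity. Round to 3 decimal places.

4.713

Per component, I: μ=5.3, E[X²]=33.39; II: μ=1.98, E[X²]=5.247; III: μ=12.45, E[X²]=157.119; IV: μ=1.5641, E[X²]=6.45694.
E[X] = 0.25·5.3 + 0.25·1.98 + 0.25·12.45 + 0.25·1.5641 = 5.32353.
E[X²] = 0.25·33.39 + 0.25·5.247 + 0.25·157.119 + 0.25·6.45694 = 50.5532.
Var(X) = E[X²] − (E[X])² = 50.5532 − 28.3399 = 22.2133.
SD(X) = √22.2133 = 4.7131.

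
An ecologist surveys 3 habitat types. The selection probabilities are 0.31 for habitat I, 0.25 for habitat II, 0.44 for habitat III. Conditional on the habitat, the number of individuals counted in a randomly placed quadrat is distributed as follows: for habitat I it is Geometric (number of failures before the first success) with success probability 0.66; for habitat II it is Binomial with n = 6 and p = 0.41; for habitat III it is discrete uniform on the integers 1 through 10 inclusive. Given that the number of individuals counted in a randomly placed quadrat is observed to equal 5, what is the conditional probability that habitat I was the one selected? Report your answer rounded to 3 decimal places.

Likelihoods P(X=5 | ·): I: 0.00299874; II: 0.0410131; III: 0.1.
Posterior ∝ prior × likelihood. Numerator for I: 0.31·0.00299874 = 0.000929609.
Normalizing constant: 0.31·0.00299874 + 0.25·0.0410131 + 0.44·0.1 = 0.0551829.
P(I | observation) = 0.000929609 / 0.0551829 = 0.016846.

0.017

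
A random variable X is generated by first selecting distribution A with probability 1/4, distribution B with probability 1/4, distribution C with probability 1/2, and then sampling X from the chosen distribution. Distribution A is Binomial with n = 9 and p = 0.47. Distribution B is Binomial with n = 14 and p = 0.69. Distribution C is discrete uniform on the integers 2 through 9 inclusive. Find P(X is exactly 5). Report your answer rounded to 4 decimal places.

Conditional on each component, P(X = 5): A: 0.228015; B: 0.00827875; C: 0.125.
By total probability, P(X = 5) = 0.25·0.228015 + 0.25·0.00827875 + 0.5·0.125 = 0.121573.

0.1216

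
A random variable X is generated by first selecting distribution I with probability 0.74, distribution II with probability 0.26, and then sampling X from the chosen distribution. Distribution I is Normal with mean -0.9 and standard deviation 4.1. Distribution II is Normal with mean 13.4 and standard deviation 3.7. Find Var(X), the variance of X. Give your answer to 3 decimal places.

Per component, I: μ=-0.9, E[X²]=17.62; II: μ=13.4, E[X²]=193.25.
E[X] = 0.74·-0.9 + 0.26·13.4 = 2.818.
E[X²] = 0.74·17.62 + 0.26·193.25 = 63.2838.
Var(X) = E[X²] − (E[X])² = 63.2838 − 7.94112 = 55.3427.

55.343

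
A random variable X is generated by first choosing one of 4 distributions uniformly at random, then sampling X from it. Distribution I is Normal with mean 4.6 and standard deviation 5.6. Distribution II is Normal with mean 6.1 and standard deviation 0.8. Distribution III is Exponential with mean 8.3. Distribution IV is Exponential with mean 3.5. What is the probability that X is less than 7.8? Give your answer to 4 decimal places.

0.8002

Conditional on each component, P(X < 7.8): I: 0.716145; II: 0.983207; III: 0.609278; IV: 0.892318.
By total probability, P(X < 7.8) = 0.25·0.716145 + 0.25·0.983207 + 0.25·0.609278 + 0.25·0.892318 = 0.800237.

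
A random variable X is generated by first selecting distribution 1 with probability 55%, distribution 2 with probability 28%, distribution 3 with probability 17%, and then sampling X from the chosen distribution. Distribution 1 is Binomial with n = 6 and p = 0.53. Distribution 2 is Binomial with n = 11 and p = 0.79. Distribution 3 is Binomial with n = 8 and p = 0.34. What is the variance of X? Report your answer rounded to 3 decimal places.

8.030

Per component, 1: μ=3.18, E[X²]=11.607; 2: μ=8.69, E[X²]=77.341; 3: μ=2.72, E[X²]=9.1936.
E[X] = 0.55·3.18 + 0.28·8.69 + 0.17·2.72 = 4.6446.
E[X²] = 0.55·11.607 + 0.28·77.341 + 0.17·9.1936 = 29.6022.
Var(X) = E[X²] − (E[X])² = 29.6022 − 21.5723 = 8.02993.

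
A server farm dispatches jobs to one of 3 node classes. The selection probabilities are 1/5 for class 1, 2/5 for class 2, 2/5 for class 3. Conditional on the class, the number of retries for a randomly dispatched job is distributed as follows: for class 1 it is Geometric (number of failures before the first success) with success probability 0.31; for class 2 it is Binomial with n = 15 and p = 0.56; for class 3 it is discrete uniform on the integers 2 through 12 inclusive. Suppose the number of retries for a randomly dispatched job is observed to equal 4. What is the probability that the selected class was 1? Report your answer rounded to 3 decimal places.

0.247

Likelihoods P(X=4 | ·): 1: 0.0702681; 2: 0.0160644; 3: 0.0909091.
Posterior ∝ prior × likelihood. Numerator for 1: 0.2·0.0702681 = 0.0140536.
Normalizing constant: 0.2·0.0702681 + 0.4·0.0160644 + 0.4·0.0909091 = 0.056843.
P(1 | observation) = 0.0140536 / 0.056843 = 0.247236.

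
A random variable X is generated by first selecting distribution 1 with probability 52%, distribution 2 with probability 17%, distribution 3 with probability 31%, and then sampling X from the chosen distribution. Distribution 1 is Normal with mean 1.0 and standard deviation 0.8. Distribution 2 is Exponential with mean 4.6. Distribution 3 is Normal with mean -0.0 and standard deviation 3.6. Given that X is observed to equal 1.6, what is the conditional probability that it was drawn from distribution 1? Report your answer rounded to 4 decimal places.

0.7738

Likelihoods f(1.6 | ·): 1: 0.376422; 2: 0.153526; 3: 0.100396.
Posterior ∝ prior × likelihood. Numerator for 1: 0.52·0.376422 = 0.195739.
Normalizing constant: 0.52·0.376422 + 0.17·0.153526 + 0.31·0.100396 = 0.252961.
P(1 | observation) = 0.195739 / 0.252961 = 0.773791.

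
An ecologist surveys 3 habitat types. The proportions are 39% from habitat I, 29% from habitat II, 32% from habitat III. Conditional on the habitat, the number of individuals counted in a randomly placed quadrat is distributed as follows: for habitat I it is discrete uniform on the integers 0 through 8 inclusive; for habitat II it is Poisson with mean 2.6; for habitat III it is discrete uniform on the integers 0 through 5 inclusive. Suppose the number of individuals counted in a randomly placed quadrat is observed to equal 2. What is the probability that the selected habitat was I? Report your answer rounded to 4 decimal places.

0.2557

Likelihoods P(X=2 | ·): I: 0.111111; II: 0.251045; III: 0.166667.
Posterior ∝ prior × likelihood. Numerator for I: 0.39·0.111111 = 0.0433333.
Normalizing constant: 0.39·0.111111 + 0.29·0.251045 + 0.32·0.166667 = 0.16947.
P(I | observation) = 0.0433333 / 0.16947 = 0.2557.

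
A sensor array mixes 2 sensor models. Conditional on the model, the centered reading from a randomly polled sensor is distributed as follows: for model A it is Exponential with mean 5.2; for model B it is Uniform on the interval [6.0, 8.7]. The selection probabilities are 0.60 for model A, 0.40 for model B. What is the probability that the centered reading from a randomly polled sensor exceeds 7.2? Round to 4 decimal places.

0.3725

Conditional on each model, P(X > 7.2): A: 0.25042; B: 0.555556.
By total probability, P(X > 7.2) = 0.6·0.25042 + 0.4·0.555556 = 0.372474.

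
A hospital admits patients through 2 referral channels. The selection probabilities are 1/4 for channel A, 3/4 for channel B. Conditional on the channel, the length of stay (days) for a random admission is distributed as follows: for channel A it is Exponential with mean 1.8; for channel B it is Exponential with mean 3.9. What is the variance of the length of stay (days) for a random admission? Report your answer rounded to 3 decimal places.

Per component, A: μ=1.8, E[X²]=6.48; B: μ=3.9, E[X²]=30.42.
E[X] = 0.25·1.8 + 0.75·3.9 = 3.375.
E[X²] = 0.25·6.48 + 0.75·30.42 = 24.435.
Var(X) = E[X²] − (E[X])² = 24.435 − 11.3906 = 13.0444.

13.044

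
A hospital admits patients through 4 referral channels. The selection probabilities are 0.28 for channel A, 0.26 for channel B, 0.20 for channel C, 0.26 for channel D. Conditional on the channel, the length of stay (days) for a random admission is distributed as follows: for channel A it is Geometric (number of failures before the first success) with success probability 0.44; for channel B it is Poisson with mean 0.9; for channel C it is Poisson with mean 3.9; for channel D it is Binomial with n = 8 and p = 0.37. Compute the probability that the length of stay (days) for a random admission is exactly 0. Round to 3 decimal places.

0.239

Conditional on each channel, P(X = 0): A: 0.44; B: 0.40657; C: 0.0202419; D: 0.0248156.
By total probability, P(X = 0) = 0.28·0.44 + 0.26·0.40657 + 0.2·0.0202419 + 0.26·0.0248156 = 0.239409.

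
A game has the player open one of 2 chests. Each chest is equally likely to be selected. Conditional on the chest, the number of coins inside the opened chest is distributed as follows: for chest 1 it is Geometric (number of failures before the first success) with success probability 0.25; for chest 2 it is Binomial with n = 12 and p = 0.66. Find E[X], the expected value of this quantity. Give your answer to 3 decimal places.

5.460

Component means — 1: 3; 2: 7.92.
E[X] = 0.5·3 + 0.5·7.92 = 5.46.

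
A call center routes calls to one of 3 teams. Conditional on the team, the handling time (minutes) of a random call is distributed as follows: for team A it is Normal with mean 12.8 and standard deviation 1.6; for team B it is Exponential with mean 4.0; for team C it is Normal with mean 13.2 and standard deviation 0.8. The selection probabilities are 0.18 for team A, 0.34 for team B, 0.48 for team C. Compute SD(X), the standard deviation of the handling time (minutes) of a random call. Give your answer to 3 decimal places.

Per component, A: μ=12.8, E[X²]=166.4; B: μ=4, E[X²]=32; C: μ=13.2, E[X²]=174.88.
E[X] = 0.18·12.8 + 0.34·4 + 0.48·13.2 = 10.
E[X²] = 0.18·166.4 + 0.34·32 + 0.48·174.88 = 124.774.
Var(X) = E[X²] − (E[X])² = 124.774 − 100 = 24.7744.
SD(X) = √24.7744 = 4.97739.

4.977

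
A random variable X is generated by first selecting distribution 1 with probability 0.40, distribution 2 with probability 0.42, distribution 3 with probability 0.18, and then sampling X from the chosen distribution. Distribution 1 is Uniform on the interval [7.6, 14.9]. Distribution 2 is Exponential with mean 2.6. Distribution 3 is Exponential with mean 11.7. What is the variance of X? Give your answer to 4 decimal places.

Per component, 1: μ=11.25, E[X²]=131.003; 2: μ=2.6, E[X²]=13.52; 3: μ=11.7, E[X²]=273.78.
E[X] = 0.4·11.25 + 0.42·2.6 + 0.18·11.7 = 7.698.
E[X²] = 0.4·131.003 + 0.42·13.52 + 0.18·273.78 = 107.36.
Var(X) = E[X²] − (E[X])² = 107.36 − 59.2592 = 48.1009.

48.1009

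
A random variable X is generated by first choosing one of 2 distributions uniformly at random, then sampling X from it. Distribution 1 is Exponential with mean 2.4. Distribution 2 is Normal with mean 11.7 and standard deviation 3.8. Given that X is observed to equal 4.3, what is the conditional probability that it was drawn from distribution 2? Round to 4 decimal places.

Likelihoods f(4.3 | ·): 1: 0.0694509; 2: 0.0157634.
Posterior ∝ prior × likelihood. Numerator for 2: 0.5·0.0157634 = 0.00788172.
Normalizing constant: 0.5·0.0694509 + 0.5·0.0157634 = 0.0426072.
P(2 | observation) = 0.00788172 / 0.0426072 = 0.184986.

0.1850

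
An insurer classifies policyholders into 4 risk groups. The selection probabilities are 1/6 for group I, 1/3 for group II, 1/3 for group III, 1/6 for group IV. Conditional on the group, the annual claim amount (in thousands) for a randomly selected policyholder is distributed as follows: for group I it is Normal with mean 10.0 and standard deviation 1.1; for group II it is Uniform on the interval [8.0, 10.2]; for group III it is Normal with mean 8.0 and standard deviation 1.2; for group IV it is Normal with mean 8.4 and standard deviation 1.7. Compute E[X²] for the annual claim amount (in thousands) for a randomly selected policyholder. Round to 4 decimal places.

78.6611

For each component E[X²] = Var + (mean)², giving I: 101.21; II: 83.2133; III: 65.44; IV: 73.45.
Overall E[X²] = 0.166667·101.21 + 0.333333·83.2133 + 0.333333·65.44 + 0.166667·73.45 = 78.6611.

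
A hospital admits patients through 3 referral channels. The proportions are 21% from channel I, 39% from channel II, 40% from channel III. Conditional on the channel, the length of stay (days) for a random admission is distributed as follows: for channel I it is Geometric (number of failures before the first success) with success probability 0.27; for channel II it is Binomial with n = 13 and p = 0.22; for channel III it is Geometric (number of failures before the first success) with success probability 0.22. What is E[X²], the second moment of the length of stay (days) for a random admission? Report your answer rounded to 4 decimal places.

19.1724

For each component E[X²] = Var + (mean)², giving I: 17.3237; II: 10.4104; III: 28.686.
Overall E[X²] = 0.21·17.3237 + 0.39·10.4104 + 0.4·28.686 = 19.1724.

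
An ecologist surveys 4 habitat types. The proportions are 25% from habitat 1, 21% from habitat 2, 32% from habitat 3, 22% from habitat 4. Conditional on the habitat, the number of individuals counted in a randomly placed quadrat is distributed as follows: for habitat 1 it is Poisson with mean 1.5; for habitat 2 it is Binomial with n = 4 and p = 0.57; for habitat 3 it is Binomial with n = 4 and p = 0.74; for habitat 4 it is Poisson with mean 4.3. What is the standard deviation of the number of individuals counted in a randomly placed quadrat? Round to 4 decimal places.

Per component, 1: μ=1.5, E[X²]=3.75; 2: μ=2.28, E[X²]=6.1788; 3: μ=2.96, E[X²]=9.5312; 4: μ=4.3, E[X²]=22.79.
E[X] = 0.25·1.5 + 0.21·2.28 + 0.32·2.96 + 0.22·4.3 = 2.747.
E[X²] = 0.25·3.75 + 0.21·6.1788 + 0.32·9.5312 + 0.22·22.79 = 10.2988.
Var(X) = E[X²] − (E[X])² = 10.2988 − 7.54601 = 2.75282.
SD(X) = √2.75282 = 1.65916.

1.6592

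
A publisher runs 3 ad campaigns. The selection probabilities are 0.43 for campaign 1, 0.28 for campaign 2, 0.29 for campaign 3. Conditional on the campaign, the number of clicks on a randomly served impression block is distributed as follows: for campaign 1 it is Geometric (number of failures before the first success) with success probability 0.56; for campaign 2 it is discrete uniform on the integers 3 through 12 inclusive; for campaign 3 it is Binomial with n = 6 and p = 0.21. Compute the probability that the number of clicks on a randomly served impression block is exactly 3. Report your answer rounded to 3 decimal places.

0.075

Conditional on each campaign, P(X = 3): 1: 0.047703; 2: 0.1; 3: 0.0913207.
By total probability, P(X = 3) = 0.43·0.047703 + 0.28·0.1 + 0.29·0.0913207 = 0.0749953.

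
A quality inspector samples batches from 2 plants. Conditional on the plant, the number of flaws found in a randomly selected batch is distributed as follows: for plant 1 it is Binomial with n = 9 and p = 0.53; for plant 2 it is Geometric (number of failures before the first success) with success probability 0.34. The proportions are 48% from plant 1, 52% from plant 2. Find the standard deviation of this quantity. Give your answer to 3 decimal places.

Per component, 1: μ=4.77, E[X²]=24.9948; 2: μ=1.94118, E[X²]=9.47751.
E[X] = 0.48·4.77 + 0.52·1.94118 = 3.29901.
E[X²] = 0.48·24.9948 + 0.52·9.47751 = 16.9258.
Var(X) = E[X²] − (E[X])² = 16.9258 − 10.8835 = 6.04233.
SD(X) = √6.04233 = 2.45812.

2.458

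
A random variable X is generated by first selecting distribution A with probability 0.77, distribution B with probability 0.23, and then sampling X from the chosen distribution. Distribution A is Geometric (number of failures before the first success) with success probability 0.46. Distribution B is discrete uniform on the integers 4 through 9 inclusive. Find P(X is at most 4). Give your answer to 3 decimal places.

Conditional on each component, P(X ≤ 4): A: 0.954083; B: 0.166667.
By total probability, P(X ≤ 4) = 0.77·0.954083 + 0.23·0.166667 = 0.772978.

0.773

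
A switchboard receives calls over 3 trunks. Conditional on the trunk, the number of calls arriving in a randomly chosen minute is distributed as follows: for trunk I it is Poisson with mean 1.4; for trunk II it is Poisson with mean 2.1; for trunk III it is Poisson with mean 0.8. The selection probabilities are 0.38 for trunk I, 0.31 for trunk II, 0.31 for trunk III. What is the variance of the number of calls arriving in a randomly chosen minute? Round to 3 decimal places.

1.694

Per component, I: μ=1.4, E[X²]=3.36; II: μ=2.1, E[X²]=6.51; III: μ=0.8, E[X²]=1.44.
E[X] = 0.38·1.4 + 0.31·2.1 + 0.31·0.8 = 1.431.
E[X²] = 0.38·3.36 + 0.31·6.51 + 0.31·1.44 = 3.7413.
Var(X) = E[X²] − (E[X])² = 3.7413 − 2.04776 = 1.69354.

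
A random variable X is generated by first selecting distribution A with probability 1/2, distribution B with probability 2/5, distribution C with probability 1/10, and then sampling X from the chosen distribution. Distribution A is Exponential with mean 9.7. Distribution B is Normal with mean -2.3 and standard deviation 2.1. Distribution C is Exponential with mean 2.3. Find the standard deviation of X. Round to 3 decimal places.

9.040

Per component, A: μ=9.7, E[X²]=188.18; B: μ=-2.3, E[X²]=9.7; C: μ=2.3, E[X²]=10.58.
E[X] = 0.5·9.7 + 0.4·-2.3 + 0.1·2.3 = 4.16.
E[X²] = 0.5·188.18 + 0.4·9.7 + 0.1·10.58 = 99.028.
Var(X) = E[X²] − (E[X])² = 99.028 − 17.3056 = 81.7224.
SD(X) = √81.7224 = 9.04004.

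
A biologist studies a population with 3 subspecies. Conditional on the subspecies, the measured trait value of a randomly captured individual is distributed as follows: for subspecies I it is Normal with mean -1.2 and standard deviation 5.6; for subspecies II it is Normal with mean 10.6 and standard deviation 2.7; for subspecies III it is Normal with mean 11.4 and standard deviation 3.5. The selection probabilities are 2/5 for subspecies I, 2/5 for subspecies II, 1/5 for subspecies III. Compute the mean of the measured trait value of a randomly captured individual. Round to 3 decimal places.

6.040

Component means — I: -1.2; II: 10.6; III: 11.4.
E[X] = 0.4·-1.2 + 0.4·10.6 + 0.2·11.4 = 6.04.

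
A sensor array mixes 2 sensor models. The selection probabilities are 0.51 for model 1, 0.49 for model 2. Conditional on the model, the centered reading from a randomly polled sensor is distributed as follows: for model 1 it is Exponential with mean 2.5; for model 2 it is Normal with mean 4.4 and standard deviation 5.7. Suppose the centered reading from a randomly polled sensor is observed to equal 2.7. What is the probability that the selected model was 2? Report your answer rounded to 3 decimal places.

0.321

Likelihoods f(2.7 | ·): 1: 0.135838; 2: 0.0669453.
Posterior ∝ prior × likelihood. Numerator for 2: 0.49·0.0669453 = 0.0328032.
Normalizing constant: 0.51·0.135838 + 0.49·0.0669453 = 0.102081.
P(2 | observation) = 0.0328032 / 0.102081 = 0.321346.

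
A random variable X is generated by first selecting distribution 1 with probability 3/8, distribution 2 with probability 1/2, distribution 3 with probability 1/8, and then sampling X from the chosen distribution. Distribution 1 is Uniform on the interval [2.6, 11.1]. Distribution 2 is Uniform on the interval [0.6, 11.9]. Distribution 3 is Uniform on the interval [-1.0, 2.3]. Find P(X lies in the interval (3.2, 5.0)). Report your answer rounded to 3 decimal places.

0.159

Conditional on each component, P(3.2 < X < 5.0): 1: 0.211765; 2: 0.159292; 3: 0.
By total probability, P(3.2 < X < 5.0) = 0.375·0.211765 + 0.5·0.159292 + 0.125·0 = 0.159058.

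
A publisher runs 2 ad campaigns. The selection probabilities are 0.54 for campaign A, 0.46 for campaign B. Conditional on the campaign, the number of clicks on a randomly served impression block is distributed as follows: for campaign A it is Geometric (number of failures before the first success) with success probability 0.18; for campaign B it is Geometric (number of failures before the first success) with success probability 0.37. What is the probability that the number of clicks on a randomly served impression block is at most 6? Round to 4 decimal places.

Conditional on each campaign, P(X ≤ 6): A: 0.750715; B: 0.96061.
By total probability, P(X ≤ 6) = 0.54·0.750715 + 0.46·0.96061 = 0.847267.

0.8473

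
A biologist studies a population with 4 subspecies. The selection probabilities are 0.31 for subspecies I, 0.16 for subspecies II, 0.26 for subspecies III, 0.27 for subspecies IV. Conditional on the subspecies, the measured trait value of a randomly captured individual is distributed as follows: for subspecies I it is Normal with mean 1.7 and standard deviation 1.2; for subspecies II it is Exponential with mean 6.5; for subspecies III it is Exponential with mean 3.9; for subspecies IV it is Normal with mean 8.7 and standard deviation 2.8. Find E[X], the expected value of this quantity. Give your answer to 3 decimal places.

Component means — I: 1.7; II: 6.5; III: 3.9; IV: 8.7.
E[X] = 0.31·1.7 + 0.16·6.5 + 0.26·3.9 + 0.27·8.7 = 4.93.

4.930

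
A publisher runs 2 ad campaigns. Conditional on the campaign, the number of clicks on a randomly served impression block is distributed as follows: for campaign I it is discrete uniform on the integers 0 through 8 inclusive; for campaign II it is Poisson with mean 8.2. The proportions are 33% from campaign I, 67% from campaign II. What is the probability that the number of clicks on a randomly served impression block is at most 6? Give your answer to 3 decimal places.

Conditional on each campaign, P(X ≤ 6): I: 0.777778; II: 0.289562.
By total probability, P(X ≤ 6) = 0.33·0.777778 + 0.67·0.289562 = 0.450673.

0.451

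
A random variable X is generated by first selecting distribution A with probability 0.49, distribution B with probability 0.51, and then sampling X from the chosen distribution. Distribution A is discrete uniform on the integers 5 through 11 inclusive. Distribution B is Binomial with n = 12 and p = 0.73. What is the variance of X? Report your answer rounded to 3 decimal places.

Per component, A: μ=8, E[X²]=68; B: μ=8.76, E[X²]=79.1028.
E[X] = 0.49·8 + 0.51·8.76 = 8.3876.
E[X²] = 0.49·68 + 0.51·79.1028 = 73.6624.
Var(X) = E[X²] − (E[X])² = 73.6624 − 70.3518 = 3.31059.

3.311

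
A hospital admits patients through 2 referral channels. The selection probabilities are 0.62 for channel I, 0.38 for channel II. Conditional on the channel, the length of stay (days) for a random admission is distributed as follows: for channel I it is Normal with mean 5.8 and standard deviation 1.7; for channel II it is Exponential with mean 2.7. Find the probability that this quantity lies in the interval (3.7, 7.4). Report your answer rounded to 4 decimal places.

0.5174

Conditional on each channel, P(3.7 < X < 7.4): I: 0.718332; II: 0.18949.
By total probability, P(3.7 < X < 7.4) = 0.62·0.718332 + 0.38·0.18949 = 0.517372.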